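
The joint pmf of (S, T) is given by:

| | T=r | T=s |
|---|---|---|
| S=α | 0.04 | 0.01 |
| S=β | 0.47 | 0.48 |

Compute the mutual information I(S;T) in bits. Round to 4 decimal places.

0.0137 bits

Marginals: p(S) = (0.0500, 0.9500), p(T) = (0.5100, 0.4900).
I(S;T) = Σ p(x,y)·log₂[p(x,y)/(p(x)p(y))].
  (α,r): 0.04·log₂(1.5686) = 0.02598
  (α,s): 0.01·log₂(0.4082) = -0.01293
  (β,r): 0.47·log₂(0.9701) = -0.02060
  (β,s): 0.48·log₂(1.0311) = 0.02124
Sum = 0.0137 bits.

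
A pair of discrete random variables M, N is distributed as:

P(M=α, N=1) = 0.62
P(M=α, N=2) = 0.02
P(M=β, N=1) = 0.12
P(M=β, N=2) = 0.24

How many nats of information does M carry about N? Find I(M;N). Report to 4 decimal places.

0.2549 nats

Marginals: p(M) = (0.6400, 0.3600), p(N) = (0.7400, 0.2600).
I(M;N) = Σ p(x,y)·ln[p(x,y)/(p(x)p(y))].
  (α,1): 0.62·ln(1.3091) = 0.16700
  (α,2): 0.02·ln(0.1202) = -0.04237
  (β,1): 0.12·ln(0.4505) = -0.09570
  (β,2): 0.24·ln(2.5641) = 0.22599
Sum = 0.2549 nats.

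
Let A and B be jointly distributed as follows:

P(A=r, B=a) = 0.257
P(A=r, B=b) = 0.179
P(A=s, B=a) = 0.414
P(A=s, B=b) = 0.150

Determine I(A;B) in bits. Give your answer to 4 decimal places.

Marginals: p(A) = (0.4360, 0.5640), p(B) = (0.6710, 0.3290).
I(A;B) = Σ p(x,y)·log₂[p(x,y)/(p(x)p(y))].
  (r,a): 0.257·log₂(0.8785) = -0.04804
  (r,b): 0.179·log₂(1.2479) = 0.05719
  (s,a): 0.414·log₂(1.0940) = 0.05363
  (s,b): 0.150·log₂(0.8084) = -0.04603
Sum = 0.0167 bits.

0.0167 bits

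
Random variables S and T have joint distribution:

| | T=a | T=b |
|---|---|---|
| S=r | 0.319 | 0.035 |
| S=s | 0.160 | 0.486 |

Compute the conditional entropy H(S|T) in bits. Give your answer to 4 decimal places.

0.6253 bits

Chain rule: H(S|T) = H(S,T) − H(T).
Marginals: p(S) = (0.3540, 0.6460), p(T) = (0.4790, 0.5210).
H(S,T) = 1.6240 bits; H(T) = 0.9987 bits.
H(S|T) = 1.6240 − 0.9987 = 0.6253 bits.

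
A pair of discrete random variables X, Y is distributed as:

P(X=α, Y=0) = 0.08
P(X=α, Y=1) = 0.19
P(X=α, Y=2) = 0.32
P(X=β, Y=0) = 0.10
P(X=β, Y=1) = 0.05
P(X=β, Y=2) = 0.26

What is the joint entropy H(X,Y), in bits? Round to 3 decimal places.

2.326 bits

H(X,Y) = −Σ p(x,y)·log₂ p(x,y) over all 6 cells.
  cell (α,0): −0.08·log₂0.08 = 0.2915
  cell (α,1): −0.19·log₂0.19 = 0.4552
  cell (α,2): −0.32·log₂0.32 = 0.5260
  cell (β,0): −0.10·log₂0.10 = 0.3322
  cell (β,1): −0.05·log₂0.05 = 0.2161
  cell (β,2): −0.26·log₂0.26 = 0.5053
Sum = 2.326 bits.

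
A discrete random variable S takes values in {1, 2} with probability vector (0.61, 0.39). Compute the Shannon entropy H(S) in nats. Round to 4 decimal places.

H(S) = −Σ p·ln p.
  −(0.61)·ln(0.61) = 0.30152
  −(0.39)·ln(0.39) = 0.36723
Sum: 0.30152 + 0.36723 = 0.6687 nats.

0.6687 nats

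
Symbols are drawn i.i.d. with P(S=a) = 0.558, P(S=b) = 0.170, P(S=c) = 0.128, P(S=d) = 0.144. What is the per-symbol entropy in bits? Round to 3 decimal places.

H(S) = −Σ p·log₂ p.
  −(0.558)·log₂(0.558) = 0.4696
  −(0.170)·log₂(0.170) = 0.4346
  −(0.128)·log₂(0.128) = 0.3796
  −(0.144)·log₂(0.144) = 0.4026
Sum: 0.4696 + 0.4346 + 0.3796 + 0.4026 = 1.686 bits.

1.686 bits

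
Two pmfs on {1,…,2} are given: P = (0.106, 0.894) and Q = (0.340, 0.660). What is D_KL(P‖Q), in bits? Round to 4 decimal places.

D(P‖Q) = Σ p·log₂(p/q).
  0.106·log₂(0.106/0.340) = -0.17824
  0.894·log₂(0.894/0.660) = 0.39140
D(P‖Q) = 0.2132 bits.

0.2132 bits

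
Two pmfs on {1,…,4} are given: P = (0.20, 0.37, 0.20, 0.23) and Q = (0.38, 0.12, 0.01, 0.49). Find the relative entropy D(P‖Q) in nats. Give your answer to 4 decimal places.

0.7134 nats

D(P‖Q) = Σ p·ln(p/q).
  0.20·ln(0.20/0.38) = -0.12837
  0.37·ln(0.37/0.12) = 0.41662
  0.20·ln(0.20/0.01) = 0.59915
  0.23·ln(0.23/0.49) = -0.17395
D(P‖Q) = 0.7134 nats.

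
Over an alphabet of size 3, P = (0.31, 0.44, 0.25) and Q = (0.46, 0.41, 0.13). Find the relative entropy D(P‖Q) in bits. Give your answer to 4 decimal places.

0.1042 bits

D(P‖Q) = Σ p·log₂(p/q).
  0.31·log₂(0.31/0.46) = -0.17650
  0.44·log₂(0.44/0.41) = 0.04483
  0.25·log₂(0.25/0.13) = 0.23585
D(P‖Q) = 0.1042 bits.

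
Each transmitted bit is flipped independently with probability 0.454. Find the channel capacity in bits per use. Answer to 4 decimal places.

Binary symmetric channel: C = 1 − h₂(ε) where h₂ is the binary entropy function.
h₂(0.454) = −0.454·log₂0.454 − 0.546·log₂0.546 = 0.9939.
C = 1 − 0.9939 = 0.0061 bits per channel use.

0.0061 bits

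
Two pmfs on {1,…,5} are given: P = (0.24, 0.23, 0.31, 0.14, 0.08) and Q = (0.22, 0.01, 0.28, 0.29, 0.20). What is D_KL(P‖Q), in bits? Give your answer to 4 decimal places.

D(P‖Q) = Σ p·log₂(p/q).
  0.24·log₂(0.24/0.22) = 0.03013
  0.23·log₂(0.23/0.01) = 1.04042
  0.31·log₂(0.31/0.28) = 0.04552
  0.14·log₂(0.14/0.29) = -0.14709
  0.08·log₂(0.08/0.20) = -0.10575
D(P‖Q) = 0.8632 bits.

0.8632 bits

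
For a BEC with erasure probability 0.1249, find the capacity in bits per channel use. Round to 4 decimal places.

Binary erasure channel: capacity C = 1 − ε.
C = 1 − 0.1249 = 0.8751 bits per channel use.

0.8751 bits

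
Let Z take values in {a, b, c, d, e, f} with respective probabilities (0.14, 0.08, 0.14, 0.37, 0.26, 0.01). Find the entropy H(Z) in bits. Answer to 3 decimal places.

2.188 bits

H(Z) = −Σ p·log₂ p.
  −(0.14)·log₂(0.14) = 0.3971
  −(0.08)·log₂(0.08) = 0.2915
  −(0.14)·log₂(0.14) = 0.3971
  −(0.37)·log₂(0.37) = 0.5307
  −(0.26)·log₂(0.26) = 0.5053
  −(0.01)·log₂(0.01) = 0.0664
Sum: 0.3971 + 0.2915 + 0.3971 + 0.5307 + 0.5053 + 0.0664 = 2.188 bits.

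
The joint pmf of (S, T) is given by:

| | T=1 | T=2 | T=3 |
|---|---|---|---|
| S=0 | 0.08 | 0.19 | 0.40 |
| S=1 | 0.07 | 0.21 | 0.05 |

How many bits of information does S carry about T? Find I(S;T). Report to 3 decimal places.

Marginals: p(S) = (0.6700, 0.3300), p(T) = (0.1500, 0.4000, 0.4500).
I(S;T) = Σ p(x,y)·log₂[p(x,y)/(p(x)p(y))].
  (0,1): 0.08·log₂(0.7960) = -0.0263
  (0,2): 0.19·log₂(0.7090) = -0.0943
  (0,3): 0.40·log₂(1.3267) = 0.1631
  (1,1): 0.07·log₂(1.4141) = 0.0350
  (1,2): 0.21·log₂(1.5909) = 0.1407
  (1,3): 0.05·log₂(0.3367) = -0.0785
Sum = 0.140 bits.

0.140 bits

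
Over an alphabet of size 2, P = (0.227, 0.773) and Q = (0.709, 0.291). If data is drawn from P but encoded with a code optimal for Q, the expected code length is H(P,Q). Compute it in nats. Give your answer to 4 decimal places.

H(P,Q) = −Σ p·ln q.
  −0.227·ln(0.709) = 0.07807
  −0.773·ln(0.291) = 0.95422
H(P,Q) = 1.0323 nats.

1.0323 nats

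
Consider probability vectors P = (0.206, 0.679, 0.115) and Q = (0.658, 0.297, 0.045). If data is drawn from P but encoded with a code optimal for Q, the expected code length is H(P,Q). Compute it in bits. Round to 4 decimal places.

H(P,Q) = −Σ p·log₂ q.
  −0.206·log₂(0.658) = 0.12439
  −0.679·log₂(0.297) = 1.18924
  −0.115·log₂(0.045) = 0.51450
H(P,Q) = 1.8281 bits.

1.8281 bits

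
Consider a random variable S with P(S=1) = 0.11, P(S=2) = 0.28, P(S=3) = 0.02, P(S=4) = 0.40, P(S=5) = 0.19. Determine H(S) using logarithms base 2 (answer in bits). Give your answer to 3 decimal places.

H(S) = −Σ p·log₂ p.
  −(0.11)·log₂(0.11) = 0.3503
  −(0.28)·log₂(0.28) = 0.5142
  −(0.02)·log₂(0.02) = 0.1129
  −(0.40)·log₂(0.40) = 0.5288
  −(0.19)·log₂(0.19) = 0.4552
Sum: 0.3503 + 0.5142 + 0.1129 + 0.5288 + 0.4552 = 1.961 bits.

1.961 bits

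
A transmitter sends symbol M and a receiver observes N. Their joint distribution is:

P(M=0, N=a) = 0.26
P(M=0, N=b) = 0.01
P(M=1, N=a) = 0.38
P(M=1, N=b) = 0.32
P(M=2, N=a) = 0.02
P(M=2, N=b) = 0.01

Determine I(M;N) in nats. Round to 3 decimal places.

Marginals: p(M) = (0.2700, 0.7000, 0.0300), p(N) = (0.6600, 0.3400).
I(M;N) = Σ p(x,y)·ln[p(x,y)/(p(x)p(y))].
  (0,a): 0.26·ln(1.4590) = 0.0982
  (0,b): 0.01·ln(0.1089) = -0.0222
  (1,a): 0.38·ln(0.8225) = -0.0742
  (1,b): 0.32·ln(1.3445) = 0.0947
  (2,a): 0.02·ln(1.0101) = 0.0002
  (2,b): 0.01·ln(0.9804) = -0.0002
Sum = 0.097 nats.

0.097 nats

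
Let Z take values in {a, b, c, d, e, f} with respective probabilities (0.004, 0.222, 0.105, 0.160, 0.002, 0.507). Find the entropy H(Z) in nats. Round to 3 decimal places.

1.243 nats

H(Z) = −Σ p·ln p.
  −(0.004)·ln(0.004) = 0.0221
  −(0.222)·ln(0.222) = 0.3341
  −(0.105)·ln(0.105) = 0.2366
  −(0.160)·ln(0.160) = 0.2932
  −(0.002)·ln(0.002) = 0.0124
  −(0.507)·ln(0.507) = 0.3444
Sum: 0.0221 + 0.3341 + 0.2366 + 0.2932 + 0.0124 + 0.3444 = 1.243 nats.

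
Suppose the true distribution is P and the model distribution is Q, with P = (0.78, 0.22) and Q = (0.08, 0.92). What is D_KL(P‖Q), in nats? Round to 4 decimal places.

1.4615 nats

D(P‖Q) = Σ p·ln(p/q).
  0.78·ln(0.78/0.08) = 1.77627
  0.22·ln(0.22/0.92) = -0.31476
D(P‖Q) = 1.4615 nats.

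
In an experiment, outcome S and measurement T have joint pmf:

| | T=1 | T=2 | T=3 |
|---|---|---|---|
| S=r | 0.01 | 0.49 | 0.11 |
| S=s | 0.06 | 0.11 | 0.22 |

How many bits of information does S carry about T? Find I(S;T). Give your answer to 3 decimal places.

Marginals: p(S) = (0.6100, 0.3900), p(T) = (0.0700, 0.6000, 0.3300).
I(S;T) = Σ p(x,y)·log₂[p(x,y)/(p(x)p(y))].
  (r,1): 0.01·log₂(0.2342) = -0.0209
  (r,2): 0.49·log₂(1.3388) = 0.2063
  (r,3): 0.11·log₂(0.5464) = -0.0959
  (s,1): 0.06·log₂(2.1978) = 0.0682
  (s,2): 0.11·log₂(0.4701) = -0.1198
  (s,3): 0.22·log₂(1.7094) = 0.1702
Sum = 0.208 bits.

0.208 bits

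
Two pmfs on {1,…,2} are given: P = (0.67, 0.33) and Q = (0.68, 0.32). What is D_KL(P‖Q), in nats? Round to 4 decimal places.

D(P‖Q) = Σ p·ln(p/q).
  0.67·ln(0.67/0.68) = -0.00993
  0.33·ln(0.33/0.32) = 0.01015
D(P‖Q) = 0.0002 nats.

0.0002 nats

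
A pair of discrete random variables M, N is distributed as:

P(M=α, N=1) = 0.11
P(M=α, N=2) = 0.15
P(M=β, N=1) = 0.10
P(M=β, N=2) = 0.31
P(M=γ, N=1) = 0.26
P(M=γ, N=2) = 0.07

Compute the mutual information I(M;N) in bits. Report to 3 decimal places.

Marginals: p(M) = (0.2600, 0.4100, 0.3300), p(N) = (0.4700, 0.5300).
I(M;N) = Σ p(x,y)·log₂[p(x,y)/(p(x)p(y))].
  (α,1): 0.11·log₂(0.9002) = -0.0167
  (α,2): 0.15·log₂(1.0885) = 0.0184
  (β,1): 0.10·log₂(0.5189) = -0.0946
  (β,2): 0.31·log₂(1.4266) = 0.1589
  (γ,1): 0.26·log₂(1.6763) = 0.1938
  (γ,2): 0.07·log₂(0.4002) = -0.0925
Sum = 0.167 bits.

0.167 bits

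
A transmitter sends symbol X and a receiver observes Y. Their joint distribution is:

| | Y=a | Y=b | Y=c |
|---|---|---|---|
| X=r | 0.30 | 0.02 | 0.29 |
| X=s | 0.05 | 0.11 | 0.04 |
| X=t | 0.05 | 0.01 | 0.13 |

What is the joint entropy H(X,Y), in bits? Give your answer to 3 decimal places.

H(X,Y) = −Σ p(x,y)·log₂ p(x,y) over all 9 cells.
  cell (r,a): −0.30·log₂0.30 = 0.5211
  cell (r,b): −0.02·log₂0.02 = 0.1129
  cell (r,c): −0.29·log₂0.29 = 0.5179
  cell (s,a): −0.05·log₂0.05 = 0.2161
  cell (s,b): −0.11·log₂0.11 = 0.3503
  cell (s,c): −0.04·log₂0.04 = 0.1858
  cell (t,a): −0.05·log₂0.05 = 0.2161
  cell (t,b): −0.01·log₂0.01 = 0.0664
  cell (t,c): −0.13·log₂0.13 = 0.3826
Sum = 2.569 bits.

2.569 bits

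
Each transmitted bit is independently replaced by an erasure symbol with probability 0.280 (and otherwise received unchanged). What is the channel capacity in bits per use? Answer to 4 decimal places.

0.7200 bits

Binary erasure channel: capacity C = 1 − ε.
C = 1 − 0.280 = 0.7200 bits per channel use.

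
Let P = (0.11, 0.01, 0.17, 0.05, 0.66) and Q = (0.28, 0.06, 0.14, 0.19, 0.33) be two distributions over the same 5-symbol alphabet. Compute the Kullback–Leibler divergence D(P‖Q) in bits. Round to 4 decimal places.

D(P‖Q) = Σ p·log₂(p/q).
  0.11·log₂(0.11/0.28) = -0.14827
  0.01·log₂(0.01/0.06) = -0.02585
  0.17·log₂(0.17/0.14) = 0.04762
  0.05·log₂(0.05/0.19) = -0.09630
  0.66·log₂(0.66/0.33) = 0.66000
D(P‖Q) = 0.4372 bits.

0.4372 bits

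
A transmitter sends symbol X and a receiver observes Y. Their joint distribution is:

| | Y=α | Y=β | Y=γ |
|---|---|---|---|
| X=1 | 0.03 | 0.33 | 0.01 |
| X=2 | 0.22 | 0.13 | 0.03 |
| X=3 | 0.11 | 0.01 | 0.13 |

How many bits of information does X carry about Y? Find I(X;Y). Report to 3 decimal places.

0.478 bits

Marginals: p(X) = (0.3700, 0.3800, 0.2500), p(Y) = (0.3600, 0.4700, 0.1700).
I(X;Y) = H(X) + H(Y) − H(X,Y).
H(X) = 1.5612, H(Y) = 1.4772, H(X,Y) = 2.5604.
I(X;Y) = 1.5612 + 1.4772 − 2.5604 = 0.478 bits.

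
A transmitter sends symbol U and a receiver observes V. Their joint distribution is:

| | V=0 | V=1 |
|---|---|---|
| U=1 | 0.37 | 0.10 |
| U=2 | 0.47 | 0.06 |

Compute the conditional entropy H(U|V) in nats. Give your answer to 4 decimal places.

0.6821 nats

Chain rule: H(U|V) = H(U,V) − H(V).
Marginals: p(U) = (0.4700, 0.5300), p(V) = (0.8400, 0.1600).
H(U,V) = 1.1218 nats; H(V) = 0.4397 nats.
H(U|V) = 1.1218 − 0.4397 = 0.6821 nats.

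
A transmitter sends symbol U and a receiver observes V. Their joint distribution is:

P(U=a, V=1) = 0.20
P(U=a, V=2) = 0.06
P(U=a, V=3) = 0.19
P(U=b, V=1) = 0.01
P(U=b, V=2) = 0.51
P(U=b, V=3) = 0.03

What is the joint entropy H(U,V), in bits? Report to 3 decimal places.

1.877 bits

H(U,V) = −Σ p(x,y)·log₂ p(x,y) over all 6 cells.
  cell (a,1): −0.20·log₂0.20 = 0.4644
  cell (a,2): −0.06·log₂0.06 = 0.2435
  cell (a,3): −0.19·log₂0.19 = 0.4552
  cell (b,1): −0.01·log₂0.01 = 0.0664
  cell (b,2): −0.51·log₂0.51 = 0.4954
  cell (b,3): −0.03·log₂0.03 = 0.1518
Sum = 1.877 bits.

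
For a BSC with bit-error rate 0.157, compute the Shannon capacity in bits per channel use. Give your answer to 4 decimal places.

Binary symmetric channel: C = 1 − h₂(ε) where h₂ is the binary entropy function.
h₂(0.157) = −0.157·log₂0.157 − 0.843·log₂0.843 = 0.6271.
C = 1 − 0.6271 = 0.3729 bits per channel use.

0.3729 bits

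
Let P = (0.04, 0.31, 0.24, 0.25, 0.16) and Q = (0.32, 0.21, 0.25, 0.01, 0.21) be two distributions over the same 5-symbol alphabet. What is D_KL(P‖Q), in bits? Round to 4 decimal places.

1.1382 bits

D(P‖Q) = Σ p·log₂(p/q).
  0.04·log₂(0.04/0.32) = -0.12000
  0.31·log₂(0.31/0.21) = 0.17418
  0.24·log₂(0.24/0.25) = -0.01413
  0.25·log₂(0.25/0.01) = 1.16096
  0.16·log₂(0.16/0.21) = -0.06277
D(P‖Q) = 1.1382 bits.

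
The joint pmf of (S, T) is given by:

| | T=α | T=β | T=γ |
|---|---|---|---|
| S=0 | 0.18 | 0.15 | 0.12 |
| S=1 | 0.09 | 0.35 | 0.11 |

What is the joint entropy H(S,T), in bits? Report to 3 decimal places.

H(S,T) = −Σ p(x,y)·log₂ p(x,y) over all 6 cells.
  cell (0,α): −0.18·log₂0.18 = 0.4453
  cell (0,β): −0.15·log₂0.15 = 0.4105
  cell (0,γ): −0.12·log₂0.12 = 0.3671
  cell (1,α): −0.09·log₂0.09 = 0.3127
  cell (1,β): −0.35·log₂0.35 = 0.5301
  cell (1,γ): −0.11·log₂0.11 = 0.3503
Sum = 2.416 bits.

2.416 bits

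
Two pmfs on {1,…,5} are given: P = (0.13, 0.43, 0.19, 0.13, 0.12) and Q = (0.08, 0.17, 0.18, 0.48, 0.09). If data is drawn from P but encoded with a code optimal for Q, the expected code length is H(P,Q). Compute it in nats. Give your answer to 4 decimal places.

H(P,Q) = −Σ p·ln q.
  −0.13·ln(0.08) = 0.32834
  −0.43·ln(0.17) = 0.76194
  −0.19·ln(0.18) = 0.32581
  −0.13·ln(0.48) = 0.09542
  −0.12·ln(0.09) = 0.28895
H(P,Q) = 1.8005 nats.

1.8005 nats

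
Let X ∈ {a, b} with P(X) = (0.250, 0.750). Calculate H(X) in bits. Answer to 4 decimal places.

0.8113 bits

H(X) = −Σ p·log₂ p.
  −(0.250)·log₂(0.250) = 0.50000
  −(0.750)·log₂(0.750) = 0.31128
Sum: 0.50000 + 0.31128 = 0.8113 bits.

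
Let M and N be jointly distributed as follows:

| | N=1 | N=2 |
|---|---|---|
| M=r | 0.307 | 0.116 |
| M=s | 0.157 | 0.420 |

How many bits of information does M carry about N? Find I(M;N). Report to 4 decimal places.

0.1505 bits

Marginals: p(M) = (0.4230, 0.5770), p(N) = (0.4640, 0.5360).
I(M;N) = Σ p(x,y)·log₂[p(x,y)/(p(x)p(y))].
  (r,1): 0.307·log₂(1.5642) = 0.19813
  (r,2): 0.116·log₂(0.5116) = -0.11215
  (s,1): 0.157·log₂(0.5864) = -0.12089
  (s,2): 0.420·log₂(1.3580) = 0.18544
Sum = 0.1505 bits.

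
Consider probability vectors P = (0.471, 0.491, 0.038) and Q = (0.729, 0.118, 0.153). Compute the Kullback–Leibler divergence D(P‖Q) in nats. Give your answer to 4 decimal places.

0.4414 nats

D(P‖Q) = Σ p·ln(p/q).
  0.471·ln(0.471/0.729) = -0.20574
  0.491·ln(0.491/0.118) = 0.70005
  0.038·ln(0.038/0.153) = -0.05293
D(P‖Q) = 0.4414 nats.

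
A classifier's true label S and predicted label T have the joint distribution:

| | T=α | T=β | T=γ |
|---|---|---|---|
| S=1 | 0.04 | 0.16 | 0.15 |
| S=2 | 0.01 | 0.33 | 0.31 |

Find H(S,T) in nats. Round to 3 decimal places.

H(S,T) = −Σ p(x,y)·ln p(x,y) over all 6 cells.
  cell (1,α): −0.04·ln0.04 = 0.1288
  cell (1,β): −0.16·ln0.16 = 0.2932
  cell (1,γ): −0.15·ln0.15 = 0.2846
  cell (2,α): −0.01·ln0.01 = 0.0461
  cell (2,β): −0.33·ln0.33 = 0.3659
  cell (2,γ): −0.31·ln0.31 = 0.3631
Sum = 1.482 nats.

1.482 nats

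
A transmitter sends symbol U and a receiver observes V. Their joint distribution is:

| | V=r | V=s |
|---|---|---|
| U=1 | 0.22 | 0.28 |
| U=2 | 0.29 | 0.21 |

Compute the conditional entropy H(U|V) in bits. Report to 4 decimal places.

Chain rule: H(U|V) = H(U,V) − H(V).
Marginals: p(U) = (0.5000, 0.5000), p(V) = (0.5100, 0.4900).
H(U,V) = 1.9855 bits; H(V) = 0.9997 bits.
H(U|V) = 1.9855 − 0.9997 = 0.9858 bits.

0.9858 bits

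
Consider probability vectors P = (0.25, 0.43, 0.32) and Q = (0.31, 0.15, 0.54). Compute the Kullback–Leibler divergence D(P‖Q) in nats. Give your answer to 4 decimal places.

0.2316 nats

D(P‖Q) = Σ p·ln(p/q).
  0.25·ln(0.25/0.31) = -0.05378
  0.43·ln(0.43/0.15) = 0.45285
  0.32·ln(0.32/0.54) = -0.16744
D(P‖Q) = 0.2316 nats.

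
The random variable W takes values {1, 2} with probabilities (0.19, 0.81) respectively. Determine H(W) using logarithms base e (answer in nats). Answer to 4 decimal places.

H(W) = −Σ p·ln p.
  −(0.19)·ln(0.19) = 0.31554
  −(0.81)·ln(0.81) = 0.17068
Sum: 0.31554 + 0.17068 = 0.4862 nats.

0.4862 nats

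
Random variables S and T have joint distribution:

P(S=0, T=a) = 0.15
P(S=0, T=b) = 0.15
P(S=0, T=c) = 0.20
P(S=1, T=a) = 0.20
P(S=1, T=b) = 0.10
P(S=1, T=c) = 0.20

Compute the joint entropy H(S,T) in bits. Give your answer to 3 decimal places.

H(S,T) = −Σ p(x,y)·log₂ p(x,y) over all 6 cells.
  cell (0,a): −0.15·log₂0.15 = 0.4105
  cell (0,b): −0.15·log₂0.15 = 0.4105
  cell (0,c): −0.20·log₂0.20 = 0.4644
  cell (1,a): −0.20·log₂0.20 = 0.4644
  cell (1,b): −0.10·log₂0.10 = 0.3322
  cell (1,c): −0.20·log₂0.20 = 0.4644
Sum = 2.546 bits.

2.546 bits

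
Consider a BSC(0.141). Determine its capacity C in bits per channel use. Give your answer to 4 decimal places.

0.4131 bits

Binary symmetric channel: C = 1 − h₂(ε) where h₂ is the binary entropy function.
h₂(0.141) = −0.141·log₂0.141 − 0.859·log₂0.859 = 0.5869.
C = 1 − 0.5869 = 0.4131 bits per channel use.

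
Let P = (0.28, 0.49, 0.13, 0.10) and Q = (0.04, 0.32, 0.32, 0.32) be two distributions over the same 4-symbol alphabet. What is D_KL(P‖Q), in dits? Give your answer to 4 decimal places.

D(P‖Q) = Σ p·log₁₀(p/q).
  0.28·log₁₀(0.28/0.04) = 0.23663
  0.49·log₁₀(0.49/0.32) = 0.09067
  0.13·log₁₀(0.13/0.32) = -0.05086
  0.10·log₁₀(0.10/0.32) = -0.05051
D(P‖Q) = 0.2259 dits.

0.2259 dits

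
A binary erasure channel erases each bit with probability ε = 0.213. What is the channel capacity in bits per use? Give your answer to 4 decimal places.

Binary erasure channel: capacity C = 1 − ε.
C = 1 − 0.213 = 0.7870 bits per channel use.

0.7870 bits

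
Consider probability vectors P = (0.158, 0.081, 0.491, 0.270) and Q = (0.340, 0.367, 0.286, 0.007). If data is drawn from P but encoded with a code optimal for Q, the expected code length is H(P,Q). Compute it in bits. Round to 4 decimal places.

3.1825 bits

H(P,Q) = −Σ p·log₂ q.
  −0.158·log₂(0.340) = 0.24591
  −0.081·log₂(0.367) = 0.11714
  −0.491·log₂(0.286) = 0.88670
  −0.270·log₂(0.007) = 1.93278
H(P,Q) = 3.1825 bits.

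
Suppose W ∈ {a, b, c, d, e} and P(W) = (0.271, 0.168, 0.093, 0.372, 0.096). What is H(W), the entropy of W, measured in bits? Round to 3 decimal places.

H(W) = −Σ p·log₂ p.
  −(0.271)·log₂(0.271) = 0.5105
  −(0.168)·log₂(0.168) = 0.4323
  −(0.093)·log₂(0.093) = 0.3187
  −(0.372)·log₂(0.372) = 0.5307
  −(0.096)·log₂(0.096) = 0.3246
Sum: 0.5105 + 0.4323 + 0.3187 + 0.5307 + 0.3246 = 2.117 bits.

2.117 bits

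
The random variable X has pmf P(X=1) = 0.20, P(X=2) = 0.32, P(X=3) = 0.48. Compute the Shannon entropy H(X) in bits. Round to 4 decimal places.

H(X) = −Σ p·log₂ p.
  −(0.20)·log₂(0.20) = 0.46439
  −(0.32)·log₂(0.32) = 0.52603
  −(0.48)·log₂(0.48) = 0.50827
Sum: 0.46439 + 0.52603 + 0.50827 = 1.4987 bits.

1.4987 bits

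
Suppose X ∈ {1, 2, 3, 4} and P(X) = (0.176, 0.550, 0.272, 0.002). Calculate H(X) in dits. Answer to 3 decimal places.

H(X) = −Σ p·log₁₀ p.
  −(0.176)·log₁₀(0.176) = 0.1328
  −(0.550)·log₁₀(0.550) = 0.1428
  −(0.272)·log₁₀(0.272) = 0.1538
  −(0.002)·log₁₀(0.002) = 0.0054
Sum: 0.1328 + 0.1428 + 0.1538 + 0.0054 = 0.435 dits.

0.435 dits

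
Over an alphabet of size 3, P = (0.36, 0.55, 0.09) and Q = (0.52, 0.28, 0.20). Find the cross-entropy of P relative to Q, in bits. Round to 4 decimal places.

H(P,Q) = −Σ p·log₂ q.
  −0.36·log₂(0.52) = 0.33963
  −0.55·log₂(0.28) = 1.01008
  −0.09·log₂(0.20) = 0.20897
H(P,Q) = 1.5587 bits.

1.5587 bits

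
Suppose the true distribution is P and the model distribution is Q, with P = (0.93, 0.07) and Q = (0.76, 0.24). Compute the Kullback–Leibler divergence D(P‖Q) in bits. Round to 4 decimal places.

D(P‖Q) = Σ p·log₂(p/q).
  0.93·log₂(0.93/0.76) = 0.27085
  0.07·log₂(0.07/0.24) = -0.12443
D(P‖Q) = 0.1464 bits.

0.1464 bits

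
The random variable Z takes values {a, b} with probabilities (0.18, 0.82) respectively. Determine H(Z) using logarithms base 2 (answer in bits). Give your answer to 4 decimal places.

H(Z) = −Σ p·log₂ p.
  −(0.18)·log₂(0.18) = 0.44531
  −(0.82)·log₂(0.82) = 0.23477
Sum: 0.44531 + 0.23477 = 0.6801 bits.

0.6801 bits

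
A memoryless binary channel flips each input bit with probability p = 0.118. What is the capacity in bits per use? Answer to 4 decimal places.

0.4764 bits

Binary symmetric channel: C = 1 − h₂(ε) where h₂ is the binary entropy function.
h₂(0.118) = −0.118·log₂0.118 − 0.882·log₂0.882 = 0.5236.
C = 1 − 0.5236 = 0.4764 bits per channel use.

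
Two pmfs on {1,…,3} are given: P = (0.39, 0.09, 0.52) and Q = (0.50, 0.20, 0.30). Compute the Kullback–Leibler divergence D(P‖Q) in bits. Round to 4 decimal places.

D(P‖Q) = Σ p·log₂(p/q).
  0.39·log₂(0.39/0.50) = -0.13980
  0.09·log₂(0.09/0.20) = -0.10368
  0.52·log₂(0.52/0.30) = 0.41265
D(P‖Q) = 0.1692 bits.

0.1692 bits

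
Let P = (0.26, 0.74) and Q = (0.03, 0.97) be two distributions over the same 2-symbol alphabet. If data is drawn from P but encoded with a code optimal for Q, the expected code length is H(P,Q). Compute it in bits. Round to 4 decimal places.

1.3478 bits

H(P,Q) = −Σ p·log₂ q.
  −0.26·log₂(0.03) = 1.31531
  −0.74·log₂(0.97) = 0.03252
H(P,Q) = 1.3478 bits.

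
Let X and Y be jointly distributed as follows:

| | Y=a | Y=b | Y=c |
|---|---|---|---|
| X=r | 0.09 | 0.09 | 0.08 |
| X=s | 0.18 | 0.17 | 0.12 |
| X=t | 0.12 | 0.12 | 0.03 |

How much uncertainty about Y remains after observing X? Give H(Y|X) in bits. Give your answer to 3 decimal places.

Chain rule: H(Y|X) = H(X,Y) − H(X).
Marginals: p(X) = (0.2600, 0.4700, 0.2700), p(Y) = (0.3900, 0.3800, 0.2300).
H(X,Y) = 3.0497 bits; H(X) = 1.5273 bits.
H(Y|X) = 3.0497 − 1.5273 = 1.522 bits.

1.522 bits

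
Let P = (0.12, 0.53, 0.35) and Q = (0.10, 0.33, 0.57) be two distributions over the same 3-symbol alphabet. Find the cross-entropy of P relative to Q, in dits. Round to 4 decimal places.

0.4606 dits

H(P,Q) = −Σ p·log₁₀ q.
  −0.12·log₁₀(0.10) = 0.12000
  −0.53·log₁₀(0.33) = 0.25519
  −0.35·log₁₀(0.57) = 0.08544
H(P,Q) = 0.4606 dits.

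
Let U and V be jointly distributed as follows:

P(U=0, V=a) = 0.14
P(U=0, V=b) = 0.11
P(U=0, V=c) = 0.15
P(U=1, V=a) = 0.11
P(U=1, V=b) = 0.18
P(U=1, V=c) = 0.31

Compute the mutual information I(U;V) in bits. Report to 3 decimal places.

0.027 bits

Marginals: p(U) = (0.4000, 0.6000), p(V) = (0.2500, 0.2900, 0.4600).
I(U;V) = H(U) + H(V) − H(U,V).
H(U) = 0.9710, H(V) = 1.5332, H(U,V) = 2.4773.
I(U;V) = 0.9710 + 1.5332 − 2.4773 = 0.027 bits.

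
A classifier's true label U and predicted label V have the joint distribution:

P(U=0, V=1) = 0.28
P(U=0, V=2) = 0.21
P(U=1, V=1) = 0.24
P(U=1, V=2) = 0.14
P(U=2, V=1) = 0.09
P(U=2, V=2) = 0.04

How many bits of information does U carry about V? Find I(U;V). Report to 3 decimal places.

Marginals: p(U) = (0.4900, 0.3800, 0.1300), p(V) = (0.6100, 0.3900).
I(U;V) = Σ p(x,y)·log₂[p(x,y)/(p(x)p(y))].
  (0,1): 0.28·log₂(0.9368) = -0.0264
  (0,2): 0.21·log₂(1.0989) = 0.0286
  (1,1): 0.24·log₂(1.0354) = 0.0120
  (1,2): 0.14·log₂(0.9447) = -0.0115
  (2,1): 0.09·log₂(1.1349) = 0.0164
  (2,2): 0.04·log₂(0.7890) = -0.0137
Sum = 0.005 bits.

0.005 bits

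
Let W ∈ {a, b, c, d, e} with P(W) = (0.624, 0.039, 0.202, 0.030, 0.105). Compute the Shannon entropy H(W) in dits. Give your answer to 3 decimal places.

H(W) = −Σ p·log₁₀ p.
  −(0.624)·log₁₀(0.624) = 0.1278
  −(0.039)·log₁₀(0.039) = 0.0549
  −(0.202)·log₁₀(0.202) = 0.1403
  −(0.030)·log₁₀(0.030) = 0.0457
  −(0.105)·log₁₀(0.105) = 0.1028
Sum: 0.1278 + 0.0549 + 0.1403 + 0.0457 + 0.1028 = 0.472 dits.

0.472 dits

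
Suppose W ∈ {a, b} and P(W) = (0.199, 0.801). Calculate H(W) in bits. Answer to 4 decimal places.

H(W) = −Σ p·log₂ p.
  −(0.199)·log₂(0.199) = 0.46350
  −(0.801)·log₂(0.801) = 0.25642
Sum: 0.46350 + 0.25642 = 0.7199 bits.

0.7199 bits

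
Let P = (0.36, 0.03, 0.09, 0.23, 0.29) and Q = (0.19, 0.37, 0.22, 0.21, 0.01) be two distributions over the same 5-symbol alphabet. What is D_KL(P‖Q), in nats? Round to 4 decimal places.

1.0717 nats

D(P‖Q) = Σ p·ln(p/q).
  0.36·ln(0.36/0.19) = 0.23007
  0.03·ln(0.03/0.37) = -0.07537
  0.09·ln(0.09/0.22) = -0.08044
  0.23·ln(0.23/0.21) = 0.02092
  0.29·ln(0.29/0.01) = 0.97652
D(P‖Q) = 1.0717 nats.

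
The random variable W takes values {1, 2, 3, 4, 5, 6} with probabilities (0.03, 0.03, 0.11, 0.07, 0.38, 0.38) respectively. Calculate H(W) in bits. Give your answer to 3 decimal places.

H(W) = −Σ p·log₂ p.
  −(0.03)·log₂(0.03) = 0.1518
  −(0.03)·log₂(0.03) = 0.1518
  −(0.11)·log₂(0.11) = 0.3503
  −(0.07)·log₂(0.07) = 0.2686
  −(0.38)·log₂(0.38) = 0.5305
  −(0.38)·log₂(0.38) = 0.5305
Sum: 0.1518 + 0.1518 + 0.3503 + 0.2686 + 0.5305 + 0.5305 = 1.983 bits.

1.983 bits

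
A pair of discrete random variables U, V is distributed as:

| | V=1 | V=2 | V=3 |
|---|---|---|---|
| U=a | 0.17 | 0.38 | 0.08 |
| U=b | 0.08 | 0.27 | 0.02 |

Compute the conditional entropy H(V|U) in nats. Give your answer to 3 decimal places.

0.846 nats

Marginals: p(U) = (0.6300, 0.3700), p(V) = (0.2500, 0.6500, 0.1000).
H(V|U) = Σ p(U) · H(V|U=·).
  U=a: p=0.6300, H(V|U=a) = 0.9205
  U=b: p=0.3700, H(V|U=b) = 0.7188
Weighted sum = 0.846 nats.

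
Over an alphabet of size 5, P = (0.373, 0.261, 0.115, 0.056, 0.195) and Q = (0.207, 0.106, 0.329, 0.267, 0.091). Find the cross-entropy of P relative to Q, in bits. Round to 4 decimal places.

2.6581 bits

H(P,Q) = −Σ p·log₂ q.
  −0.373·log₂(0.207) = 0.84757
  −0.261·log₂(0.106) = 0.84508
  −0.115·log₂(0.329) = 0.18444
  −0.056·log₂(0.267) = 0.10668
  −0.195·log₂(0.091) = 0.67431
H(P,Q) = 2.6581 bits.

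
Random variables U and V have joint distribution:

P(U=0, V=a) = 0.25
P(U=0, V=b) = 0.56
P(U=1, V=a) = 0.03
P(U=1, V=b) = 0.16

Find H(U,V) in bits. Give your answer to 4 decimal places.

H(U,V) = −Σ p(x,y)·log₂ p(x,y) over all 4 cells.
  cell (0,a): −0.25·log₂0.25 = 0.50000
  cell (0,b): −0.56·log₂0.56 = 0.46844
  cell (1,a): −0.03·log₂0.03 = 0.15177
  cell (1,b): −0.16·log₂0.16 = 0.42302
Sum = 1.5432 bits.

1.5432 bits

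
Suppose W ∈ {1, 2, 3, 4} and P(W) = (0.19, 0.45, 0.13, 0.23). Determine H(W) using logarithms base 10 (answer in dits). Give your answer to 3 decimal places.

H(W) = −Σ p·log₁₀ p.
  −(0.19)·log₁₀(0.19) = 0.1370
  −(0.45)·log₁₀(0.45) = 0.1561
  −(0.13)·log₁₀(0.13) = 0.1152
  −(0.23)·log₁₀(0.23) = 0.1468
Sum: 0.1370 + 0.1561 + 0.1152 + 0.1468 = 0.555 dits.

0.555 dits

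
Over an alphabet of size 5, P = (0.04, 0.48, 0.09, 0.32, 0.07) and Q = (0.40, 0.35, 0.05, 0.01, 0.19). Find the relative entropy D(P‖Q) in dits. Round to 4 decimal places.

D(P‖Q) = Σ p·log₁₀(p/q).
  0.04·log₁₀(0.04/0.40) = -0.04000
  0.48·log₁₀(0.48/0.35) = 0.06584
  0.09·log₁₀(0.09/0.05) = 0.02297
  0.32·log₁₀(0.32/0.01) = 0.48165
  0.07·log₁₀(0.07/0.19) = -0.03036
D(P‖Q) = 0.5001 dits.

0.5001 dits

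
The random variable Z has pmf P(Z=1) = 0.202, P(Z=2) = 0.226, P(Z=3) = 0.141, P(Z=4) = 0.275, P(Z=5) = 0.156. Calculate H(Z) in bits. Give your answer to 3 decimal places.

2.280 bits

H(Z) = −Σ p·log₂ p.
  −(0.202)·log₂(0.202) = 0.4661
  −(0.226)·log₂(0.226) = 0.4849
  −(0.141)·log₂(0.141) = 0.3985
  −(0.275)·log₂(0.275) = 0.5122
  −(0.156)·log₂(0.156) = 0.4181
Sum: 0.4661 + 0.4849 + 0.3985 + 0.5122 + 0.4181 = 2.280 bits.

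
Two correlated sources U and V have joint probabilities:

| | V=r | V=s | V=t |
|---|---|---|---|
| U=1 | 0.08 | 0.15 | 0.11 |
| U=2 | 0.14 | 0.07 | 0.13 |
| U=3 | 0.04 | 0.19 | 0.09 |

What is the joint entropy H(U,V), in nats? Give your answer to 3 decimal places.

2.117 nats

H(U,V) = −Σ p(x,y)·ln p(x,y) over all 9 cells.
  cell (1,r): −0.08·ln0.08 = 0.2021
  cell (1,s): −0.15·ln0.15 = 0.2846
  cell (1,t): −0.11·ln0.11 = 0.2428
  cell (2,r): −0.14·ln0.14 = 0.2753
  cell (2,s): −0.07·ln0.07 = 0.1861
  cell (2,t): −0.13·ln0.13 = 0.2652
  cell (3,r): −0.04·ln0.04 = 0.1288
  cell (3,s): −0.19·ln0.19 = 0.3155
  cell (3,t): −0.09·ln0.09 = 0.2167
Sum = 2.117 nats.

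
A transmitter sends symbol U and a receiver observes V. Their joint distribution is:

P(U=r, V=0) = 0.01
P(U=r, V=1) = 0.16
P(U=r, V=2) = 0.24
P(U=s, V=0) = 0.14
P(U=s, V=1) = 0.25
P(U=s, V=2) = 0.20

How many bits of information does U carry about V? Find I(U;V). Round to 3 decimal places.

0.090 bits

Marginals: p(U) = (0.4100, 0.5900), p(V) = (0.1500, 0.4100, 0.4400).
I(U;V) = Σ p(x,y)·log₂[p(x,y)/(p(x)p(y))].
  (r,0): 0.01·log₂(0.1626) = -0.0262
  (r,1): 0.16·log₂(0.9518) = -0.0114
  (r,2): 0.24·log₂(1.3304) = 0.0988
  (s,0): 0.14·log₂(1.5819) = 0.0926
  (s,1): 0.25·log₂(1.0335) = 0.0119
  (s,2): 0.20·log₂(0.7704) = -0.0753
Sum = 0.090 bits.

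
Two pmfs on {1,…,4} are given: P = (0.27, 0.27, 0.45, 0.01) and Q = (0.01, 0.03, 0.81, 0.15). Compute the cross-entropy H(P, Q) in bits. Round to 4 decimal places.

3.3239 bits

H(P,Q) = −Σ p·log₂ q.
  −0.27·log₂(0.01) = 1.79384
  −0.27·log₂(0.03) = 1.36590
  −0.45·log₂(0.81) = 0.13680
  −0.01·log₂(0.15) = 0.02737
H(P,Q) = 3.3239 bits.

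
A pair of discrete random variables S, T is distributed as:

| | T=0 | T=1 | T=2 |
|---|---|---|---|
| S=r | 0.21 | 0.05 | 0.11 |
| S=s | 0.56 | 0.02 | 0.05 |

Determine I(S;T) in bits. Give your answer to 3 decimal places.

Marginals: p(S) = (0.3700, 0.6300), p(T) = (0.7700, 0.0700, 0.1600).
I(S;T) = Σ p(x,y)·log₂[p(x,y)/(p(x)p(y))].
  (r,0): 0.21·log₂(0.7371) = -0.0924
  (r,1): 0.05·log₂(1.9305) = 0.0474
  (r,2): 0.11·log₂(1.8581) = 0.0983
  (s,0): 0.56·log₂(1.1544) = 0.1160
  (s,1): 0.02·log₂(0.4535) = -0.0228
  (s,2): 0.05·log₂(0.4960) = -0.0506
Sum = 0.096 bits.

0.096 bits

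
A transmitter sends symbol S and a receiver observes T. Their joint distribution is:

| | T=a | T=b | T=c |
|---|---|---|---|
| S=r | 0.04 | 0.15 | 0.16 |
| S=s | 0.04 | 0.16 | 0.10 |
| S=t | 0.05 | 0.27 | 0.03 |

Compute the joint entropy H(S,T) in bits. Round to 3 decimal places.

2.838 bits

H(S,T) = −Σ p(x,y)·log₂ p(x,y) over all 9 cells.
  cell (r,a): −0.04·log₂0.04 = 0.1858
  cell (r,b): −0.15·log₂0.15 = 0.4105
  cell (r,c): −0.16·log₂0.16 = 0.4230
  cell (s,a): −0.04·log₂0.04 = 0.1858
  cell (s,b): −0.16·log₂0.16 = 0.4230
  cell (s,c): −0.10·log₂0.10 = 0.3322
  cell (t,a): −0.05·log₂0.05 = 0.2161
  cell (t,b): −0.27·log₂0.27 = 0.5100
  cell (t,c): −0.03·log₂0.03 = 0.1518
Sum = 2.838 bits.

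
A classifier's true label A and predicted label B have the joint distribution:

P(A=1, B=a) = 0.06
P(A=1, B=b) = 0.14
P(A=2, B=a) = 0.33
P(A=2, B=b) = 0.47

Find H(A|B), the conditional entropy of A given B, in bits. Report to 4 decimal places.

Chain rule: H(A|B) = H(A,B) − H(B).
Marginals: p(A) = (0.2000, 0.8000), p(B) = (0.3900, 0.6100).
H(A,B) = 1.6804 bits; H(B) = 0.9648 bits.
H(A|B) = 1.6804 − 0.9648 = 0.7156 bits.

0.7156 bits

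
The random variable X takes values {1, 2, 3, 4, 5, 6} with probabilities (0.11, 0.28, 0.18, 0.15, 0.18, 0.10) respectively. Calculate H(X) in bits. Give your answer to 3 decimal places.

2.498 bits

H(X) = −Σ p·log₂ p.
  −(0.11)·log₂(0.11) = 0.3503
  −(0.28)·log₂(0.28) = 0.5142
  −(0.18)·log₂(0.18) = 0.4453
  −(0.15)·log₂(0.15) = 0.4105
  −(0.18)·log₂(0.18) = 0.4453
  −(0.10)·log₂(0.10) = 0.3322
Sum: 0.3503 + 0.5142 + 0.4453 + 0.4105 + 0.4453 + 0.3322 = 2.498 bits.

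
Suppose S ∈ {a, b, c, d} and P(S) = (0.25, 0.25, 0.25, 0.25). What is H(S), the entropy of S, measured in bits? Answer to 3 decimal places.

H(S) = −Σ p·log₂ p.
  −(0.25)·log₂(0.25) = 0.5000
  −(0.25)·log₂(0.25) = 0.5000
  −(0.25)·log₂(0.25) = 0.5000
  −(0.25)·log₂(0.25) = 0.5000
Sum: 0.5000 + 0.5000 + 0.5000 + 0.5000 = 2.000 bits.

2.000 bits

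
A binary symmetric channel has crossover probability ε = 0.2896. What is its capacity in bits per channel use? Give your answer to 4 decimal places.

Binary symmetric channel: C = 1 − h₂(ε) where h₂ is the binary entropy function.
h₂(0.2896) = −0.2896·log₂0.2896 − 0.7104·log₂0.7104 = 0.8682.
C = 1 − 0.8682 = 0.1318 bits per channel use.

0.1318 bits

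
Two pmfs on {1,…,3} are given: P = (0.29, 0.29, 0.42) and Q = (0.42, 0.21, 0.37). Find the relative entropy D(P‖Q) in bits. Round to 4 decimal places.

0.0569 bits

D(P‖Q) = Σ p·log₂(p/q).
  0.29·log₂(0.29/0.42) = -0.15496
  0.29·log₂(0.29/0.21) = 0.13504
  0.42·log₂(0.42/0.37) = 0.07680
D(P‖Q) = 0.0569 bits.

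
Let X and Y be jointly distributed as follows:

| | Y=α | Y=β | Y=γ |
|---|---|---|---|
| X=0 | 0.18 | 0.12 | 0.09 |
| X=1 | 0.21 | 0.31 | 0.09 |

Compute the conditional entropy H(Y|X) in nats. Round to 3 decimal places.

Marginals: p(X) = (0.3900, 0.6100), p(Y) = (0.3900, 0.4300, 0.1800).
H(Y|X) = Σ p(X) · H(Y|X=·).
  X=0: p=0.3900, H(Y|X=0) = 1.0579
  X=1: p=0.6100, H(Y|X=1) = 0.9934
Weighted sum = 1.019 nats.

1.019 nats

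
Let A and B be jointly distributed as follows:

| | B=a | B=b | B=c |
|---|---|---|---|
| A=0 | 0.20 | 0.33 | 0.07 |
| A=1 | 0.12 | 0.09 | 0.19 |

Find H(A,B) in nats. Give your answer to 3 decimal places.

H(A,B) = −Σ p(x,y)·ln p(x,y) over all 6 cells.
  cell (0,a): −0.20·ln0.20 = 0.3219
  cell (0,b): −0.33·ln0.33 = 0.3659
  cell (0,c): −0.07·ln0.07 = 0.1861
  cell (1,a): −0.12·ln0.12 = 0.2544
  cell (1,b): −0.09·ln0.09 = 0.2167
  cell (1,c): −0.19·ln0.19 = 0.3155
Sum = 1.661 nats.

1.661 nats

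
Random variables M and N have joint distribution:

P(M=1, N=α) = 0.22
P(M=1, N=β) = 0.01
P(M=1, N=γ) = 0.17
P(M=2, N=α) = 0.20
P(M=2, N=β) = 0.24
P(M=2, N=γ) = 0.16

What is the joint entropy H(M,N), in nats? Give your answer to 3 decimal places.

H(M,N) = −Σ p(x,y)·ln p(x,y) over all 6 cells.
  cell (1,α): −0.22·ln0.22 = 0.3331
  cell (1,β): −0.01·ln0.01 = 0.0461
  cell (1,γ): −0.17·ln0.17 = 0.3012
  cell (2,α): −0.20·ln0.20 = 0.3219
  cell (2,β): −0.24·ln0.24 = 0.3425
  cell (2,γ): −0.16·ln0.16 = 0.2932
Sum = 1.638 nats.

1.638 nats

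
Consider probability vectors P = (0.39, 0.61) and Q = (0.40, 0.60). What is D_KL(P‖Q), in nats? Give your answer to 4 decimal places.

D(P‖Q) = Σ p·ln(p/q).
  0.39·ln(0.39/0.40) = -0.00987
  0.61·ln(0.61/0.60) = 0.01008
D(P‖Q) = 0.0002 nats.

0.0002 nats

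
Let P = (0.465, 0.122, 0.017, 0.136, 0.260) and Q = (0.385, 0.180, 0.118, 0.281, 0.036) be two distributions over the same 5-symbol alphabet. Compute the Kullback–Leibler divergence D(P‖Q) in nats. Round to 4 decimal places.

0.4228 nats

D(P‖Q) = Σ p·ln(p/q).
  0.465·ln(0.465/0.385) = 0.08779
  0.122·ln(0.122/0.180) = -0.04745
  0.017·ln(0.017/0.118) = -0.03294
  0.136·ln(0.136/0.281) = -0.09870
  0.260·ln(0.260/0.036) = 0.51406
D(P‖Q) = 0.4228 nats.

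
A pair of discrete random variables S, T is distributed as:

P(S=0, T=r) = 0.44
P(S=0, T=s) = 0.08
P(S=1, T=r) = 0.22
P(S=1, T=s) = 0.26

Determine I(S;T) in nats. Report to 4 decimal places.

Marginals: p(S) = (0.5200, 0.4800), p(T) = (0.6600, 0.3400).
I(S;T) = H(S) + H(T) − H(S,T).
H(S) = 0.6923, H(T) = 0.6410, H(S,T) = 1.2466.
I(S;T) = 0.6923 + 0.6410 − 1.2466 = 0.0867 nats.

0.0867 nats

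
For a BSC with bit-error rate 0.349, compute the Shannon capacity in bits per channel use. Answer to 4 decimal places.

0.0668 bits

Binary symmetric channel: C = 1 − h₂(ε) where h₂ is the binary entropy function.
h₂(0.349) = −0.349·log₂0.349 − 0.651·log₂0.651 = 0.9332.
C = 1 − 0.9332 = 0.0668 bits per channel use.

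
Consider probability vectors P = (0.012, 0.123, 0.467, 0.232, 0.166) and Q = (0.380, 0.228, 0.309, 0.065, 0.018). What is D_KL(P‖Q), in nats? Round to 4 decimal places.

0.7395 nats

D(P‖Q) = Σ p·ln(p/q).
  0.012·ln(0.012/0.380) = -0.04146
  0.123·ln(0.123/0.228) = -0.07591
  0.467·ln(0.467/0.309) = 0.19287
  0.232·ln(0.232/0.065) = 0.29519
  0.166·ln(0.166/0.018) = 0.36879
D(P‖Q) = 0.7395 nats.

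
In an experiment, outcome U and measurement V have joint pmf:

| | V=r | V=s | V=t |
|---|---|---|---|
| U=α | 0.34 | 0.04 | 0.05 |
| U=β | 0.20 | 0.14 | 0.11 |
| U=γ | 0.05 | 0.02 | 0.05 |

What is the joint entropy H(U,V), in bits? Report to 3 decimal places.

H(U,V) = −Σ p(x,y)·log₂ p(x,y) over all 9 cells.
  cell (α,r): −0.34·log₂0.34 = 0.5292
  cell (α,s): −0.04·log₂0.04 = 0.1858
  cell (α,t): −0.05·log₂0.05 = 0.2161
  cell (β,r): −0.20·log₂0.20 = 0.4644
  cell (β,s): −0.14·log₂0.14 = 0.3971
  cell (β,t): −0.11·log₂0.11 = 0.3503
  cell (γ,r): −0.05·log₂0.05 = 0.2161
  cell (γ,s): −0.02·log₂0.02 = 0.1129
  cell (γ,t): −0.05·log₂0.05 = 0.2161
Sum = 2.688 bits.

2.688 bits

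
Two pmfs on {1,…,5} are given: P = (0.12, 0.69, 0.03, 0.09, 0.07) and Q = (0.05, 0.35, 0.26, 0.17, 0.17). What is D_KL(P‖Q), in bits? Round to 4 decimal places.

D(P‖Q) = Σ p·log₂(p/q).
  0.12·log₂(0.12/0.05) = 0.15156
  0.69·log₂(0.69/0.35) = 0.67568
  0.03·log₂(0.03/0.26) = -0.09346
  0.09·log₂(0.09/0.17) = -0.08258
  0.07·log₂(0.07/0.17) = -0.08961
D(P‖Q) = 0.5616 bits.

0.5616 bits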